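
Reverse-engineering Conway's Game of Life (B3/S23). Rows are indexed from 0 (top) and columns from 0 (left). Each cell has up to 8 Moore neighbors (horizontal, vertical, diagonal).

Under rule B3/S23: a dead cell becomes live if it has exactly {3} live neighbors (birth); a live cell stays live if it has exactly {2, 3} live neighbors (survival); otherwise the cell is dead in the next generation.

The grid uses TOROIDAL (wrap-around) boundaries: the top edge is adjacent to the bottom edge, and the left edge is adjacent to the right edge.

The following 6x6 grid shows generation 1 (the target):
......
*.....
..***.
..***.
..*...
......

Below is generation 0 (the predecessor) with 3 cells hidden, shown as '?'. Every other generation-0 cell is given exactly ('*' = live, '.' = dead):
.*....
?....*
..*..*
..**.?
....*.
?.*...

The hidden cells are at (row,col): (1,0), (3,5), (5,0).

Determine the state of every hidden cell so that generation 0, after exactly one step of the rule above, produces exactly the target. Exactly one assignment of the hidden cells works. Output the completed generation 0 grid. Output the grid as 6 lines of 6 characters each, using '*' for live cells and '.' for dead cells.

Hidden generation-0 cells (in order): (1,0), (3,5), (5,0).
A hidden cell only influences target cells in its own 3x3 neighborhood. Try each of the 2^3 = 8 assignments, step the completed generation 0 forward once under B3/S23, and compare with the target:
  (1,0)=. (3,5)=. (5,0)=. -> step reproduces the target at every cell -> ACCEPT
  (1,0)=. (3,5)=. (5,0)=* -> step gives (0,0)='*' but target has '.' -> reject
  (1,0)=. (3,5)=* (5,0)=. -> step gives (2,0)='*' but target has '.' -> reject
  (1,0)=. (3,5)=* (5,0)=* -> step gives (0,0)='*' but target has '.' -> reject
  (1,0)=* (3,5)=. (5,0)=. -> step gives (0,0)='*' but target has '.' -> reject
  (1,0)=* (3,5)=. (5,0)=* -> step gives (0,1)='*' but target has '.' -> reject
  (1,0)=* (3,5)=* (5,0)=. -> step gives (0,0)='*' but target has '.' -> reject
  (1,0)=* (3,5)=* (5,0)=* -> step gives (0,1)='*' but target has '.' -> reject
Unique solution: (1,0)=dead, (3,5)=dead, (5,0)=dead.
Check: live-neighbor counts of every cell in the completed generation 0:
212111
322121
222331
122332
023411
121211
Applying B3/S23 to generation 0 with these counts gives:
......
*.....
..***.
..***.
..*...
......
which matches the target exactly.

Answer: .*....
.....*
..*..*
..**..
....*.
..*...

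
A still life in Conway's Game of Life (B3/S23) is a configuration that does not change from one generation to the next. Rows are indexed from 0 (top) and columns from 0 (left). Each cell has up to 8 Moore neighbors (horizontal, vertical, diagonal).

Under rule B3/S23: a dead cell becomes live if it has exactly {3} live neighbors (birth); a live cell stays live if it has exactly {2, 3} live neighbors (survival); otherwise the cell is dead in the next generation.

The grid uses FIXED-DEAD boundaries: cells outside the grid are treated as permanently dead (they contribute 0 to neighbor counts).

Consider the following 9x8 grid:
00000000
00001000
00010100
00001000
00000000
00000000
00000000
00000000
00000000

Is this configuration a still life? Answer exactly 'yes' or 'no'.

Answer: yes

Derivation:
Compute generation 1 and compare to generation 0 (given above):
Generation 1:
00000000
00001000
00010100
00001000
00000000
00000000
00000000
00000000
00000000
The grids are IDENTICAL -> still life.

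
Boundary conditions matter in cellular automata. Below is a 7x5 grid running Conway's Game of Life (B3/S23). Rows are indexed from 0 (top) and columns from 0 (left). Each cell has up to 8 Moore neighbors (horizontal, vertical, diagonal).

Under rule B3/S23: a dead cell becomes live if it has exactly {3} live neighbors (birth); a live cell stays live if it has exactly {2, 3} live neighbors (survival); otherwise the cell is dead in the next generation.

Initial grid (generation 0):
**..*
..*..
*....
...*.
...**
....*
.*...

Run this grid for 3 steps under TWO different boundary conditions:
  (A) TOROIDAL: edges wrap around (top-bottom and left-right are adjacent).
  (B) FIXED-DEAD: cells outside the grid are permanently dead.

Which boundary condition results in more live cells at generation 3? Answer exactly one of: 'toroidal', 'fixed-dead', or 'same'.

Under TOROIDAL boundary, generation 3:
.****
**.**
*...*
...**
.**.*
.*...
.*...
Population = 17

Under FIXED-DEAD boundary, generation 3:
.....
.....
.....
...*.
..*..
...*.
.....
Population = 3

Comparison: toroidal=17, fixed-dead=3 -> toroidal

Answer: toroidal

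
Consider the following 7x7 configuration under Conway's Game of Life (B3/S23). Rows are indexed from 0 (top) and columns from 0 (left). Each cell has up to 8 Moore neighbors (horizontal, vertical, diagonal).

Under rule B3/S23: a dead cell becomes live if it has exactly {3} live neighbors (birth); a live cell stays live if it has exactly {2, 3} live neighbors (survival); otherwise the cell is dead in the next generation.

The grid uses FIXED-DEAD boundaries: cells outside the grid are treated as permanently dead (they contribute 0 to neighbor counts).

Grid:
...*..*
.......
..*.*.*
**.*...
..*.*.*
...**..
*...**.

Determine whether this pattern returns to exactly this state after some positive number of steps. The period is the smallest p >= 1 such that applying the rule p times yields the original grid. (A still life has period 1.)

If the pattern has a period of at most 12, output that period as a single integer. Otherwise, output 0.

Answer: 0

Derivation:
Simulating and comparing each generation to the original:
Gen 0 (original, given above): 16 live cells
Gen 1: 14 live cells, differs from original
Gen 2: 14 live cells, differs from original
Gen 3: 14 live cells, differs from original
Gen 4: 16 live cells, differs from original
Gen 5: 16 live cells, differs from original
Gen 6: 21 live cells, differs from original
Gen 7: 20 live cells, differs from original
Gen 8: 17 live cells, differs from original
Gen 9: 9 live cells, differs from original
Gen 10: 6 live cells, differs from original
Gen 11: 4 live cells, differs from original
Gen 12: 4 live cells, differs from original
No period found within 12 steps.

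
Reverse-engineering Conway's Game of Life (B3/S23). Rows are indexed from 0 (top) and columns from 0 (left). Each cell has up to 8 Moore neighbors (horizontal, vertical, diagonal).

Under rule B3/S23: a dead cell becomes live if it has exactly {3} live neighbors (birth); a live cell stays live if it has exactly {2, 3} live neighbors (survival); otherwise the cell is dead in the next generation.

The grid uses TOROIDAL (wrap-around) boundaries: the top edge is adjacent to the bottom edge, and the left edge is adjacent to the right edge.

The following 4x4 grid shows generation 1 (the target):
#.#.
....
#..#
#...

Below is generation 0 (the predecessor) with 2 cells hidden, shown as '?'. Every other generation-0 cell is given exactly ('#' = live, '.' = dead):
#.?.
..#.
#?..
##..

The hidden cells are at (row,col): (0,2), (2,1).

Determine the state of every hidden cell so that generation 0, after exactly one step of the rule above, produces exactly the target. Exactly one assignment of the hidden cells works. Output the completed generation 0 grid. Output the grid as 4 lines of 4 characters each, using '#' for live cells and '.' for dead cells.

Hidden generation-0 cells (in order): (0,2), (2,1).
A hidden cell only influences target cells in its own 3x3 neighborhood. Try each of the 2^2 = 4 assignments, step the completed generation 0 forward once under B3/S23, and compare with the target:
  (0,2)=. (2,1)=. -> step gives (0,2)='.' but target has '#' -> reject
  (0,2)=. (2,1)=# -> step gives (0,2)='.' but target has '#' -> reject
  (0,2)=# (2,1)=. -> step reproduces the target at every cell -> ACCEPT
  (0,2)=# (2,1)=# -> step gives (1,0)='#' but target has '.' -> reject
Unique solution: (0,2)=live, (2,1)=dead.
Check: live-neighbor counts of every cell in the completed generation 0:
2524
2414
2423
3424
Applying B3/S23 to generation 0 with these counts gives:
#.#.
....
#..#
#...
which matches the target exactly.

Answer: #.#.
..#.
#...
##..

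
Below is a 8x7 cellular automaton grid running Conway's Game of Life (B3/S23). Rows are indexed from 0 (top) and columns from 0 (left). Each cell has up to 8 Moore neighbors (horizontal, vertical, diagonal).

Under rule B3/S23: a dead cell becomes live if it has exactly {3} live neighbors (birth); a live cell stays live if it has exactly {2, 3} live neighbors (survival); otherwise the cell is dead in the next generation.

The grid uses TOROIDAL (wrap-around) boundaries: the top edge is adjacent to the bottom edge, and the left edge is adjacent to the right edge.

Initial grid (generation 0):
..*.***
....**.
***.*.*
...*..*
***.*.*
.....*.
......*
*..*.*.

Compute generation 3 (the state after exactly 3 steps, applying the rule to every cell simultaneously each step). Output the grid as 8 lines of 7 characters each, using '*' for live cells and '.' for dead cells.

Answer: ...****
*.**..*
*.*.*.*
....*..
******.
.......
*...*..
*...*..

Derivation:
Simulating step by step:
Generation 0 (given above): 23 live cells
Generation 1: 20 live cells
.......
..*....
***.*.*
....*..
*****.*
.*...*.
....***
*..*...
Generation 2: 22 live cells
.......
*.**...
***..*.
....*..
*****.*
.*.....
*...***
....***
Generation 3: 23 live cells
(generation 3 grid is the final answer)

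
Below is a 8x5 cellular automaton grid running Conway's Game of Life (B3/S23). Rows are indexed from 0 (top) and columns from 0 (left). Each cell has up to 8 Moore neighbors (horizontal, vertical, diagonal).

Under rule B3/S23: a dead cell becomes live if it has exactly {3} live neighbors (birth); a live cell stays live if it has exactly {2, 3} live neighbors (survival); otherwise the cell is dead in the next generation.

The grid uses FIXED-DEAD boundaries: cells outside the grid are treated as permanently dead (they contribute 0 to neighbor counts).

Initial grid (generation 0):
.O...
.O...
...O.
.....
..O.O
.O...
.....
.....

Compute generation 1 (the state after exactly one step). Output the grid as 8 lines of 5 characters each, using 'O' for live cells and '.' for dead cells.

Simulating step by step:
Generation 0 (given above): 6 live cells
Generation 1: 2 live cells
(generation 1 grid is the final answer)

Answer: .....
..O..
.....
...O.
.....
.....
.....
.....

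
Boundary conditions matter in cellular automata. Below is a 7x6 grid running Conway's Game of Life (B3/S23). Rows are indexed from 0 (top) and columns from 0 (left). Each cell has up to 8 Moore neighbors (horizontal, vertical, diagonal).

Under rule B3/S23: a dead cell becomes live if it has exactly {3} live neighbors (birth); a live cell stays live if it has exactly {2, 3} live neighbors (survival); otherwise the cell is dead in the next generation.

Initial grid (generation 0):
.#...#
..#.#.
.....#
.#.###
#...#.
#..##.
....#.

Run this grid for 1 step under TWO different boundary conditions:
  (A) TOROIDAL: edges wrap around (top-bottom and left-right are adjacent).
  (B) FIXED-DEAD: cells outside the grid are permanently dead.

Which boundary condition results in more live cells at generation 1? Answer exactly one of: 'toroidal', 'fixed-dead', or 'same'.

Under TOROIDAL boundary, generation 1:
...###
#...##
#.#..#
...#..
###...
...##.
#..##.
Population = 18

Under FIXED-DEAD boundary, generation 1:
......
....##
..#..#
...#.#
###...
...###
...##.
Population = 14

Comparison: toroidal=18, fixed-dead=14 -> toroidal

Answer: toroidal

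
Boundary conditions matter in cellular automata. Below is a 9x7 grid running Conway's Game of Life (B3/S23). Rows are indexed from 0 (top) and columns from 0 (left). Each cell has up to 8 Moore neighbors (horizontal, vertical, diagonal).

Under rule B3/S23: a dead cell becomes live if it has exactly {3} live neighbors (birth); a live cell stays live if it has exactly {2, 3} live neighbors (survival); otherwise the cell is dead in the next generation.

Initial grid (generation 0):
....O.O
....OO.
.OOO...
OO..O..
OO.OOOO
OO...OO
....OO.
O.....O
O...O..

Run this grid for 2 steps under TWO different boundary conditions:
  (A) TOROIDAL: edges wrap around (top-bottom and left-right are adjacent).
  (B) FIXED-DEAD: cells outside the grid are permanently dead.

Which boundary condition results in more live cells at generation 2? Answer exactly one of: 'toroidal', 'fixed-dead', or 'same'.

Answer: toroidal

Derivation:
Under TOROIDAL boundary, generation 2:
...OO.O
O......
.OOO.OO
.O.OO..
...O...
.O.OO..
.O..OO.
OO...OO
O..OO..
Population = 26

Under FIXED-DEAD boundary, generation 2:
...OOO.
..O..O.
.OOO.O.
.O.OO..
.O.O...
O..OO..
O...O..
.......
.......
Population = 19

Comparison: toroidal=26, fixed-dead=19 -> toroidal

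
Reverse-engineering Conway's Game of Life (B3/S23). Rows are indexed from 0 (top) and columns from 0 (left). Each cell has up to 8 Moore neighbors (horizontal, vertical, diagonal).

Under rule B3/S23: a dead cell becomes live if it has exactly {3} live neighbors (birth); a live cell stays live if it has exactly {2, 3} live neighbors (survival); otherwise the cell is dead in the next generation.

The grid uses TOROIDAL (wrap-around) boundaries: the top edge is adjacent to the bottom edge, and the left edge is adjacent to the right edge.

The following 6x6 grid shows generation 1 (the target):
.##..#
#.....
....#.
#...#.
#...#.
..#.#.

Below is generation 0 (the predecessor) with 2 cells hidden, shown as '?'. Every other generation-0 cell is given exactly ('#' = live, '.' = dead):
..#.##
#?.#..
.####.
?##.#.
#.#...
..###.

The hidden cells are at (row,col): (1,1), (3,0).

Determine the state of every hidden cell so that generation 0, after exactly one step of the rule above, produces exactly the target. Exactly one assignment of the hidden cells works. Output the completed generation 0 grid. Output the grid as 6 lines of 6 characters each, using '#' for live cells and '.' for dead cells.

Hidden generation-0 cells (in order): (1,1), (3,0).
A hidden cell only influences target cells in its own 3x3 neighborhood. Try each of the 2^2 = 4 assignments, step the completed generation 0 forward once under B3/S23, and compare with the target:
  (1,1)=. (3,0)=. -> step gives (2,0)='#' but target has '.' -> reject
  (1,1)=. (3,0)=# -> step reproduces the target at every cell -> ACCEPT
  (1,1)=# (3,0)=. -> step gives (0,0)='#' but target has '.' -> reject
  (1,1)=# (3,0)=# -> step gives (0,0)='#' but target has '.' -> reject
Unique solution: (1,1)=dead, (3,0)=live.
Check: live-neighbor counts of every cell in the completed generation 0:
233643
245554
455534
365624
264634
243534
Applying B3/S23 to generation 0 with these counts gives:
.##..#
#.....
....#.
#...#.
#...#.
..#.#.
which matches the target exactly.

Answer: ..#.##
#..#..
.####.
###.#.
#.#...
..###.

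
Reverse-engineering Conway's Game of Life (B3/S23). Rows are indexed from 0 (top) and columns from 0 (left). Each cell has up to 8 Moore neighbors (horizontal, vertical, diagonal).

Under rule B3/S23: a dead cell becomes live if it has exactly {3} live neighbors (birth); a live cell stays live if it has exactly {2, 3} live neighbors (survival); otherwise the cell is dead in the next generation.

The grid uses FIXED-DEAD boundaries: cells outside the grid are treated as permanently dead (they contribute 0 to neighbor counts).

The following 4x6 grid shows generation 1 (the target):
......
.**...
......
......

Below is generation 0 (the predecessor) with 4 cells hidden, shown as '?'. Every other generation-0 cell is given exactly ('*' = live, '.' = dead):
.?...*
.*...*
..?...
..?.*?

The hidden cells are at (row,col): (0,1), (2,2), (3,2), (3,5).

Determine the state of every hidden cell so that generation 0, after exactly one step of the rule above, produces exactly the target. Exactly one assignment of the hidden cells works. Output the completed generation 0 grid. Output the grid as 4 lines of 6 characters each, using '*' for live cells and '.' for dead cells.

Hidden generation-0 cells (in order): (0,1), (2,2), (3,2), (3,5).
A hidden cell only influences target cells in its own 3x3 neighborhood. Try each of the 2^4 = 16 assignments, step the completed generation 0 forward once under B3/S23, and compare with the target:
  (0,1)=. (2,2)=. (3,2)=. (3,5)=. -> step gives (1,1)='.' but target has '*' -> reject
  (0,1)=. (2,2)=. (3,2)=. (3,5)=* -> step gives (1,1)='.' but target has '*' -> reject
  (0,1)=. (2,2)=. (3,2)=* (3,5)=. -> step gives (1,1)='.' but target has '*' -> reject
  (0,1)=. (2,2)=. (3,2)=* (3,5)=* -> step gives (1,1)='.' but target has '*' -> reject
  (0,1)=. (2,2)=* (3,2)=. (3,5)=. -> step gives (1,1)='.' but target has '*' -> reject
  (0,1)=. (2,2)=* (3,2)=. (3,5)=* -> step gives (1,1)='.' but target has '*' -> reject
  (0,1)=. (2,2)=* (3,2)=* (3,5)=. -> step gives (1,1)='.' but target has '*' -> reject
  (0,1)=. (2,2)=* (3,2)=* (3,5)=* -> step gives (1,1)='.' but target has '*' -> reject
  (0,1)=* (2,2)=. (3,2)=. (3,5)=. -> step gives (1,1)='.' but target has '*' -> reject
  (0,1)=* (2,2)=. (3,2)=. (3,5)=* -> step gives (1,1)='.' but target has '*' -> reject
  (0,1)=* (2,2)=. (3,2)=* (3,5)=. -> step gives (1,1)='.' but target has '*' -> reject
  (0,1)=* (2,2)=. (3,2)=* (3,5)=* -> step gives (1,1)='.' but target has '*' -> reject
  (0,1)=* (2,2)=* (3,2)=. (3,5)=. -> step reproduces the target at every cell -> ACCEPT
  (0,1)=* (2,2)=* (3,2)=. (3,5)=* -> step gives (2,4)='*' but target has '.' -> reject
  (0,1)=* (2,2)=* (3,2)=* (3,5)=. -> step gives (2,1)='*' but target has '.' -> reject
  (0,1)=* (2,2)=* (3,2)=* (3,5)=* -> step gives (2,1)='*' but target has '.' -> reject
Unique solution: (0,1)=live, (2,2)=live, (3,2)=dead, (3,5)=dead.
Check: live-neighbor counts of every cell in the completed generation 0:
212021
223121
121222
011201
Applying B3/S23 to generation 0 with these counts gives:
......
.**...
......
......
which matches the target exactly.

Answer: .*...*
.*...*
..*...
....*.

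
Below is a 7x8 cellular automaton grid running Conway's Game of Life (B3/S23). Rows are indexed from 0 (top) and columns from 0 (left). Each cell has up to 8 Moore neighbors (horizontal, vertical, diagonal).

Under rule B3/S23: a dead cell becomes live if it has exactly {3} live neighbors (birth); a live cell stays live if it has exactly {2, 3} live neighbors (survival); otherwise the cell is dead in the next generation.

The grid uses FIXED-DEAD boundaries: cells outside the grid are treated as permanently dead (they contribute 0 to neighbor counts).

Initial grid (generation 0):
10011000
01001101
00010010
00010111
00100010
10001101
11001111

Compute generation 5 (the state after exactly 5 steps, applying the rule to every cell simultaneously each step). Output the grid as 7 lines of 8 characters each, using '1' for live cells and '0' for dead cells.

Simulating step by step:
Generation 0 (given above): 25 live cells
Generation 1: 22 live cells
00011100
00100110
00110000
00111101
00010000
10011001
11001001
Generation 2: 19 live cells
00011110
00100110
01000000
00000000
00000110
11111000
11011000
Generation 3: 14 live cells
00011010
00110010
00000000
00000000
01111100
10000000
10001000
Generation 4: 18 live cells
00111100
00111100
00000000
00111000
01111000
10100100
00000000
Generation 5: 10 live cells
(generation 5 grid is the final answer)

Answer: 00100100
00100100
00000100
01001000
00000100
00101000
00000000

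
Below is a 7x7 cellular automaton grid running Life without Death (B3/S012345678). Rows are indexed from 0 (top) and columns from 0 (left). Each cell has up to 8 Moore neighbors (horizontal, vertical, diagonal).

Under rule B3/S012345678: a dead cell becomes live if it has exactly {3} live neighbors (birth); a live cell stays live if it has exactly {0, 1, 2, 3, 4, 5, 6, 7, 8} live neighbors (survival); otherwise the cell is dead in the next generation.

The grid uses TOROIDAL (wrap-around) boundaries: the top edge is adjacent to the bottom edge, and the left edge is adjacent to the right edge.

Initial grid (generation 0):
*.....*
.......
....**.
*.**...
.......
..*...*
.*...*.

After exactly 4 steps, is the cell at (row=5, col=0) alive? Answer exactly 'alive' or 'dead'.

Answer: alive

Derivation:
Simulating step by step:
Generation 0 (given above): 11 live cells
Generation 1: 18 live cells
*.....*
.....**
...***.
*.***..
.***...
..*...*
.*...*.
Generation 2: 25 live cells
*.....*
*....**
..****.
*.****.
*****..
*.**..*
.*...*.
Generation 3: 31 live cells
**....*
**.*.**
*.****.
*.****.
*****..
*.**.**
.**..*.
Generation 4: 34 live cells
**..*.*
**.*.**
*.****.
*.****.
*****..
*.**.**
.*****.

Cell (5,0) at generation 4: 1 -> alive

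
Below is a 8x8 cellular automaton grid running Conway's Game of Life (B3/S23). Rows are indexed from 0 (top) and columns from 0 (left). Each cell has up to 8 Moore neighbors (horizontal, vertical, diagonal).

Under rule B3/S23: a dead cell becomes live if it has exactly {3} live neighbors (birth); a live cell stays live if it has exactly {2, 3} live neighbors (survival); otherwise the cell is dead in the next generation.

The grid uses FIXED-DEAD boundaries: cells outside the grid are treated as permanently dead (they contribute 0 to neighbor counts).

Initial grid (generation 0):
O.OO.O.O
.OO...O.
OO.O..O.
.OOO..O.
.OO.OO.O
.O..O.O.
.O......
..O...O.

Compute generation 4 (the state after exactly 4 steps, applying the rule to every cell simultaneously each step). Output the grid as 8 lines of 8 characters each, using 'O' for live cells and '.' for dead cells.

Answer: ........
........
...OO...
.OOO....
.OOO....
........
O...OO..
O..OO...

Derivation:
Simulating step by step:
Generation 0 (given above): 27 live cells
Generation 1: 25 live cells
..OO..O.
....OOOO
O..O.OOO
......OO
O...O..O
OO.OO.O.
.OO..O..
........
Generation 2: 21 live cells
...OO.OO
..O.....
........
....O...
OO.OO..O
O..OO.O.
OOOOOO..
........
Generation 3: 16 live cells
...O....
...O....
........
...OO...
OOO.....
......O.
OOO..O..
.OOOO...
Generation 4: 14 live cells
(generation 4 grid is the final answer)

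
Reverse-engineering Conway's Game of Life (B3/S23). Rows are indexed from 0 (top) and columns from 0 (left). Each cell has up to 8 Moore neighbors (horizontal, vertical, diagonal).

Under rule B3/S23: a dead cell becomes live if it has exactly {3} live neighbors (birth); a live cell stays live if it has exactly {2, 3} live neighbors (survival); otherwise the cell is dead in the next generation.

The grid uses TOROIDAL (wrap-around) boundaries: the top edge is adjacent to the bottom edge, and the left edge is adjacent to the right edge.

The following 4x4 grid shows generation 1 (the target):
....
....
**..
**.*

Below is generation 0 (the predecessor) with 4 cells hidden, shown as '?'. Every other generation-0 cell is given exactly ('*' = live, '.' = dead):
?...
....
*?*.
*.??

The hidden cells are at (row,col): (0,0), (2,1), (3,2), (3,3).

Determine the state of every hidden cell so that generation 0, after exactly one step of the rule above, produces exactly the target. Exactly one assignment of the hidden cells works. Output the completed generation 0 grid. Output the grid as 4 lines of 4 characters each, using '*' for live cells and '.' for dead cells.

Hidden generation-0 cells (in order): (0,0), (2,1), (3,2), (3,3).
A hidden cell only influences target cells in its own 3x3 neighborhood. Try each of the 2^4 = 16 assignments, step the completed generation 0 forward once under B3/S23, and compare with the target:
  (0,0)=. (2,1)=. (3,2)=. (3,3)=. -> step gives (2,0)='.' but target has '*' -> reject
  (0,0)=. (2,1)=. (3,2)=. (3,3)=* -> step reproduces the target at every cell -> ACCEPT
  (0,0)=. (2,1)=. (3,2)=* (3,3)=. -> step gives (2,0)='.' but target has '*' -> reject
  (0,0)=. (2,1)=. (3,2)=* (3,3)=* -> step gives (0,3)='*' but target has '.' -> reject
  (0,0)=. (2,1)=* (3,2)=. (3,3)=. -> step gives (1,1)='*' but target has '.' -> reject
  (0,0)=. (2,1)=* (3,2)=. (3,3)=* -> step gives (1,1)='*' but target has '.' -> reject
  (0,0)=. (2,1)=* (3,2)=* (3,3)=. -> step gives (1,1)='*' but target has '.' -> reject
  (0,0)=. (2,1)=* (3,2)=* (3,3)=* -> step gives (0,3)='*' but target has '.' -> reject
  (0,0)=* (2,1)=. (3,2)=. (3,3)=. -> step gives (1,1)='*' but target has '.' -> reject
  (0,0)=* (2,1)=. (3,2)=. (3,3)=* -> step gives (0,0)='*' but target has '.' -> reject
  (0,0)=* (2,1)=. (3,2)=* (3,3)=. -> step gives (0,1)='*' but target has '.' -> reject
  (0,0)=* (2,1)=. (3,2)=* (3,3)=* -> step gives (0,0)='*' but target has '.' -> reject
  (0,0)=* (2,1)=* (3,2)=. (3,3)=. -> step gives (1,0)='*' but target has '.' -> reject
  (0,0)=* (2,1)=* (3,2)=. (3,3)=* -> step gives (0,0)='*' but target has '.' -> reject
  (0,0)=* (2,1)=* (3,2)=* (3,3)=. -> step gives (0,1)='*' but target has '.' -> reject
  (0,0)=* (2,1)=* (3,2)=* (3,3)=* -> step gives (0,0)='*' but target has '.' -> reject
Unique solution: (0,0)=dead, (2,1)=dead, (3,2)=dead, (3,3)=live.
Check: live-neighbor counts of every cell in the completed generation 0:
2112
1212
2314
2323
Applying B3/S23 to generation 0 with these counts gives:
....
....
**..
**.*
which matches the target exactly.

Answer: ....
....
*.*.
*..*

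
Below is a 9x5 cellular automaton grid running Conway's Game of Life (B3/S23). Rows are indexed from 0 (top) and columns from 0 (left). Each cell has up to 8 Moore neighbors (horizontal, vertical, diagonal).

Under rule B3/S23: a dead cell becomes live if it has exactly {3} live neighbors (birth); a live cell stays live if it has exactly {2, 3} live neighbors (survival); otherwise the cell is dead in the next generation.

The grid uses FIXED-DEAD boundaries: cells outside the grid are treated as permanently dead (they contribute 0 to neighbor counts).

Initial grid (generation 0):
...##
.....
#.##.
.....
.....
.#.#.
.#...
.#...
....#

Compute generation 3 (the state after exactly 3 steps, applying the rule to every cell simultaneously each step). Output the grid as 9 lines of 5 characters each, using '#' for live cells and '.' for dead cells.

Simulating step by step:
Generation 0 (given above): 10 live cells
Generation 1: 5 live cells
.....
..#.#
.....
.....
.....
..#..
##...
.....
.....
Generation 2: 2 live cells
.....
.....
.....
.....
.....
.#...
.#...
.....
.....
Generation 3: 0 live cells
(generation 3 grid is the final answer)

Answer: .....
.....
.....
.....
.....
.....
.....
.....
.....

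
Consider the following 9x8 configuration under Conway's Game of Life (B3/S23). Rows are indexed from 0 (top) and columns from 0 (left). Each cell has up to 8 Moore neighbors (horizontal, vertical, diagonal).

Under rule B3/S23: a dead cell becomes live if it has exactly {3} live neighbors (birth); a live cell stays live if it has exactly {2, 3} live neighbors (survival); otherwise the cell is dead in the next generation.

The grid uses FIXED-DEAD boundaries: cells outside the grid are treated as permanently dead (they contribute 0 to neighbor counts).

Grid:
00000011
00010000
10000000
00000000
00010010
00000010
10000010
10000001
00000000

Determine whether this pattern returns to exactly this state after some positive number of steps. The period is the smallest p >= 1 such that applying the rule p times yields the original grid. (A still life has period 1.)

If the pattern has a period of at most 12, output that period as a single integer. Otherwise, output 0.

Answer: 0

Derivation:
Simulating and comparing each generation to the original:
Gen 0 (original, given above): 11 live cells
Gen 1: 5 live cells, differs from original
Gen 2: 5 live cells, differs from original
Gen 3: 3 live cells, differs from original
Gen 4: 2 live cells, differs from original
Gen 5: 0 live cells, differs from original
Gen 6: 0 live cells, differs from original
Gen 7: 0 live cells, differs from original
Gen 8: 0 live cells, differs from original
Gen 9: 0 live cells, differs from original
Gen 10: 0 live cells, differs from original
Gen 11: 0 live cells, differs from original
Gen 12: 0 live cells, differs from original
No period found within 12 steps.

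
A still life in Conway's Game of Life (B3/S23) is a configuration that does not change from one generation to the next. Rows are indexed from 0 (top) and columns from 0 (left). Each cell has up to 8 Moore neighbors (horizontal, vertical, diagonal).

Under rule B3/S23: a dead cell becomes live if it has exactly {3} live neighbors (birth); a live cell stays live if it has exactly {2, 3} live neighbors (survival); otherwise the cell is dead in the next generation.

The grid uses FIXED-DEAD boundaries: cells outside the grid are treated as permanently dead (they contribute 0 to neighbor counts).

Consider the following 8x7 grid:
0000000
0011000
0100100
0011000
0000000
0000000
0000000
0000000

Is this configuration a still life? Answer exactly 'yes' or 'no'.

Answer: yes

Derivation:
Compute generation 1 and compare to generation 0 (given above):
Generation 1:
0000000
0011000
0100100
0011000
0000000
0000000
0000000
0000000
The grids are IDENTICAL -> still life.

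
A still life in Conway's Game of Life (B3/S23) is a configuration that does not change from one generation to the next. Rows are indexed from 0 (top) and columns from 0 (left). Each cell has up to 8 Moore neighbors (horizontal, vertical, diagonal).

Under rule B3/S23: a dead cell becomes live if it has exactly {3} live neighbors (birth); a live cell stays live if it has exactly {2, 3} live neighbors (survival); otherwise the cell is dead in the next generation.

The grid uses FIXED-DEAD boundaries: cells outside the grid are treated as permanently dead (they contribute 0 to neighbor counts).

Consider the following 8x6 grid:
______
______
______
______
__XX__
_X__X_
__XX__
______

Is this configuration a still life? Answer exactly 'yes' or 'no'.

Answer: yes

Derivation:
Compute generation 1 and compare to generation 0 (given above):
Generation 1:
______
______
______
______
__XX__
_X__X_
__XX__
______
The grids are IDENTICAL -> still life.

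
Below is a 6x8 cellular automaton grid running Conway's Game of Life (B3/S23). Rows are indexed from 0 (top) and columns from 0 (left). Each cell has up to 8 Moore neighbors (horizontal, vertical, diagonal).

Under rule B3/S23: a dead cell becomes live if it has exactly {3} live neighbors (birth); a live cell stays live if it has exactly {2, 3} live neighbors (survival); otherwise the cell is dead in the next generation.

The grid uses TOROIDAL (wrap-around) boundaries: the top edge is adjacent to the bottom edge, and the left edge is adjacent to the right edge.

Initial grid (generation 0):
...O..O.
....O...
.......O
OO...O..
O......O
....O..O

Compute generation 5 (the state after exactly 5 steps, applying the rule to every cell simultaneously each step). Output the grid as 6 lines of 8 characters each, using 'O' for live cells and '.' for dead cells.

Simulating step by step:
Generation 0 (given above): 11 live cells
Generation 1: 12 live cells
...OOO..
........
O.......
.O....O.
.O....OO
O.....OO
Generation 2: 11 live cells
....OOOO
....O...
........
.O....O.
.O...O..
O...O...
Generation 3: 12 live cells
...OO.OO
....O.O.
........
........
OO...O..
O...O..O
Generation 4: 14 live cells
O..OO.O.
...OO.OO
........
........
OO.....O
.O.OO...
Generation 5: 14 live cells
(generation 5 grid is the final answer)

Answer: O.....O.
...OO.OO
........
O.......
OOO.....
.O.OOO..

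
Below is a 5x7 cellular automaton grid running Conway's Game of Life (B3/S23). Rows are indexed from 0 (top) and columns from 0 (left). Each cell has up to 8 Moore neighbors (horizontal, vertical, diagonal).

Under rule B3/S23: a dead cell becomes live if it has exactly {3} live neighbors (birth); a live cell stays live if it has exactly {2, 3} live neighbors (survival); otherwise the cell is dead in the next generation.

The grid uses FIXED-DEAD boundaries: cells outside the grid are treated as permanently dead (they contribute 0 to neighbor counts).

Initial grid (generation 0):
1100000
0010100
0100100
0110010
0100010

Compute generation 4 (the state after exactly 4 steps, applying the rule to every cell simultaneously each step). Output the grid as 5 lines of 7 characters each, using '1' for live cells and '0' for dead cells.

Answer: 0110000
0001100
0100010
1101010
0001010

Derivation:
Simulating step by step:
Generation 0 (given above): 11 live cells
Generation 1: 14 live cells
0100000
1011000
0100110
1110110
0110000
Generation 2: 13 live cells
0110000
1011100
0000010
1000110
1011000
Generation 3: 14 live cells
0110000
0011100
0100010
0101110
0101100
Generation 4: 12 live cells
(generation 4 grid is the final answer)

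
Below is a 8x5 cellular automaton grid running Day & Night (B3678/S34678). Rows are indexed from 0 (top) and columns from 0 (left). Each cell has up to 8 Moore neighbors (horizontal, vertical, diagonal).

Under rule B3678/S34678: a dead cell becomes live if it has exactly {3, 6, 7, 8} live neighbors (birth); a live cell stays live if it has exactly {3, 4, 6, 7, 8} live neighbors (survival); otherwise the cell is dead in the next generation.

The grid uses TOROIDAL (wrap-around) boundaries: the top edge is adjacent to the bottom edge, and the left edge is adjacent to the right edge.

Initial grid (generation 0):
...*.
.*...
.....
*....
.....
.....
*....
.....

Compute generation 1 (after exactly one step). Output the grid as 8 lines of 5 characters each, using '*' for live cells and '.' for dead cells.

Simulating step by step:
Generation 0 (given above): 4 live cells
Generation 1: 0 live cells
(generation 1 grid is the final answer)

Answer: .....
.....
.....
.....
.....
.....
.....
.....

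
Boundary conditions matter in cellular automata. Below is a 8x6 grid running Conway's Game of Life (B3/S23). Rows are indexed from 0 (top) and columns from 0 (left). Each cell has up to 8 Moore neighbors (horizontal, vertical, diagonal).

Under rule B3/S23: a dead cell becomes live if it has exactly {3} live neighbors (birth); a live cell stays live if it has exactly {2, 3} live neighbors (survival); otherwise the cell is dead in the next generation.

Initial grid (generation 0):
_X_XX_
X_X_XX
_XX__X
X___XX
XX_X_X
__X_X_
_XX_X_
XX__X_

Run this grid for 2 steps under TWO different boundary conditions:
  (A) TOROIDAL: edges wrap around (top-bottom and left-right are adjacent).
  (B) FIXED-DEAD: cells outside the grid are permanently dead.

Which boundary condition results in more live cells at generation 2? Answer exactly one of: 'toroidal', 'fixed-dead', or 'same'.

Answer: fixed-dead

Derivation:
Under TOROIDAL boundary, generation 2:
______
______
______
_X_X__
__XXX_
____XX
_X__X_
_X_X__
Population = 11

Under FIXED-DEAD boundary, generation 2:
_XXXXX
X____X
X___X_
X__X__
X_XX_X
X_____
X_X__X
X_XXX_
Population = 23

Comparison: toroidal=11, fixed-dead=23 -> fixed-dead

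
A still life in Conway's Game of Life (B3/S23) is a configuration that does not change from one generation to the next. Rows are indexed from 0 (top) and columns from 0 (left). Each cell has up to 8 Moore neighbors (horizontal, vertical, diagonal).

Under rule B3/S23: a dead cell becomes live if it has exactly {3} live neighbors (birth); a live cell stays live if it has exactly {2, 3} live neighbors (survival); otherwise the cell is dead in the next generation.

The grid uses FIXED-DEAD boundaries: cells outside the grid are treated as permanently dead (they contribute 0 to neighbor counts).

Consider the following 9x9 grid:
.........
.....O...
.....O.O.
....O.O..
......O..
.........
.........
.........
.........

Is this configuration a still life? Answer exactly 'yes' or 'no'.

Compute generation 1 and compare to generation 0 (given above):
Generation 1:
.........
......O..
....OO...
......OO.
.....O...
.........
.........
.........
.........
Cell (1,5) differs: gen0=1 vs gen1=0 -> NOT a still life.

Answer: no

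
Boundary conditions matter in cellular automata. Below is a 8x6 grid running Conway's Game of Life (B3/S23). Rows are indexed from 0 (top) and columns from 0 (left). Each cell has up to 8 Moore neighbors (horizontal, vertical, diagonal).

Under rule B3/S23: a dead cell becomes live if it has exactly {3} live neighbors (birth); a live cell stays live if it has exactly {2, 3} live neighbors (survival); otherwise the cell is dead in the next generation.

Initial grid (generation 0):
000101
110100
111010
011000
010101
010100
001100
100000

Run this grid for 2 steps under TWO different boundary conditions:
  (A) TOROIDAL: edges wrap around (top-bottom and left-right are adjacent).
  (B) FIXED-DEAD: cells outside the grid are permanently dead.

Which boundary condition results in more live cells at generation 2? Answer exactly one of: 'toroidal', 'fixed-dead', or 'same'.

Answer: toroidal

Derivation:
Under TOROIDAL boundary, generation 2:
010001
101101
000001
100101
010100
100000
100000
100001
Population = 16

Under FIXED-DEAD boundary, generation 2:
000100
000100
000000
000110
110110
000000
010100
001000
Population = 11

Comparison: toroidal=16, fixed-dead=11 -> toroidal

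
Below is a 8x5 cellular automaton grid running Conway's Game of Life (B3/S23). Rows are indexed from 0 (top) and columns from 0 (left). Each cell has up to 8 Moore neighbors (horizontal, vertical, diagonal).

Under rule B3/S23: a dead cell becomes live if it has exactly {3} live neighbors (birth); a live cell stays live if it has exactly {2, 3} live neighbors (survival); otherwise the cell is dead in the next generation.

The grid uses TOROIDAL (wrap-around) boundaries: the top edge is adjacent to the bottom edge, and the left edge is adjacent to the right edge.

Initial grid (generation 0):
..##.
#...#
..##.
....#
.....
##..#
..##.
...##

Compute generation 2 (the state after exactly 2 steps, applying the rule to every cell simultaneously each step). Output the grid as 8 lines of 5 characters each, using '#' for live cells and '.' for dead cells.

Answer: ##.##
.####
#.##.
...#.
.#...
....#
.....
#.##.

Derivation:
Simulating step by step:
Generation 0 (given above): 14 live cells
Generation 1: 16 live cells
#.#..
.#..#
#..#.
...#.
....#
#####
.##..
....#
Generation 2: 17 live cells
(generation 2 grid is the final answer)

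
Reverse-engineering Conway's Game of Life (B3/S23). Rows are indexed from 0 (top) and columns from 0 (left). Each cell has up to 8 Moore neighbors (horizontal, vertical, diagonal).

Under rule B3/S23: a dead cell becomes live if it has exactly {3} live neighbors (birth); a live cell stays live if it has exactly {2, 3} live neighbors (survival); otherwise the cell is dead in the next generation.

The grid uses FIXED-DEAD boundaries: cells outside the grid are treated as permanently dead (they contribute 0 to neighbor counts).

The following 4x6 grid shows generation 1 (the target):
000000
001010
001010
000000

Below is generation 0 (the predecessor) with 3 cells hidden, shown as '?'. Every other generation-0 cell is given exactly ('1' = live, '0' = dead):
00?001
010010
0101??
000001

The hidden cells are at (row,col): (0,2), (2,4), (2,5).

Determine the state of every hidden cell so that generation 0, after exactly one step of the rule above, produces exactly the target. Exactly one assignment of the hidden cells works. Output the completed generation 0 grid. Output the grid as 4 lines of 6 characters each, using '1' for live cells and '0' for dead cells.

Hidden generation-0 cells (in order): (0,2), (2,4), (2,5).
A hidden cell only influences target cells in its own 3x3 neighborhood. Try each of the 2^3 = 8 assignments, step the completed generation 0 forward once under B3/S23, and compare with the target:
  (0,2)=0 (2,4)=0 (2,5)=0 -> step reproduces the target at every cell -> ACCEPT
  (0,2)=0 (2,4)=0 (2,5)=1 -> step gives (1,5)='1' but target has '0' -> reject
  (0,2)=0 (2,4)=1 (2,5)=0 -> step gives (1,3)='1' but target has '0' -> reject
  (0,2)=0 (2,4)=1 (2,5)=1 -> step gives (1,3)='1' but target has '0' -> reject
  (0,2)=1 (2,4)=0 (2,5)=0 -> step gives (1,1)='1' but target has '0' -> reject
  (0,2)=1 (2,4)=0 (2,5)=1 -> step gives (1,1)='1' but target has '0' -> reject
  (0,2)=1 (2,4)=1 (2,5)=0 -> step gives (1,1)='1' but target has '0' -> reject
  (0,2)=1 (2,4)=1 (2,5)=1 -> step gives (1,1)='1' but target has '0' -> reject
Unique solution: (0,2)=dead, (2,4)=dead, (2,5)=dead.
Check: live-neighbor counts of every cell in the completed generation 0:
111121
213222
213132
112120
Applying B3/S23 to generation 0 with these counts gives:
000000
001010
001010
000000
which matches the target exactly.

Answer: 000001
010010
010100
000001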